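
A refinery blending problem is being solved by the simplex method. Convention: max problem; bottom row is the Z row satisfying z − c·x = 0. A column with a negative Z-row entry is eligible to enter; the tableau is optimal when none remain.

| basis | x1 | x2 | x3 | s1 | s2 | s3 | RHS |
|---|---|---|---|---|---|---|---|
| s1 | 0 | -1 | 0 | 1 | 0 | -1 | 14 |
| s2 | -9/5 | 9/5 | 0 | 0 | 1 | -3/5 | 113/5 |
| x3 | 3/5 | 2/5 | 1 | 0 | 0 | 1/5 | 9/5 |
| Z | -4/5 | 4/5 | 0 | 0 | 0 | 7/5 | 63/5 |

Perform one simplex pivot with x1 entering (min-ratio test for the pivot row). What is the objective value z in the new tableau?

Ratio test on column x1 — row 1: entry 0 ≤ 0; row 2: entry -9/5 ≤ 0; row 3: (9/5)/(3/5) = 3. Minimum is 3 at row 3 (x3 leaves); pivot element 3/5.
Pivot on row 3; the Z-row RHS becomes 63/5 − (-4/5)·3 = 15.

15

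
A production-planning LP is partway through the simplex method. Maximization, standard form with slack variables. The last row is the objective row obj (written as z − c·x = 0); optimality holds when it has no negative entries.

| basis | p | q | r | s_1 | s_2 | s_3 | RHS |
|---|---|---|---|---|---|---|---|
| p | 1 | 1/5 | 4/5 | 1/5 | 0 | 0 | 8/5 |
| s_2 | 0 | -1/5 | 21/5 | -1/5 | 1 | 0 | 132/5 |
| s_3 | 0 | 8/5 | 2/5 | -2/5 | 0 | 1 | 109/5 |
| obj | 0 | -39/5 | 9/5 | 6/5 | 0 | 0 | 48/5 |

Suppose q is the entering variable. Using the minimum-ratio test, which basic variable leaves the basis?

Column q entries and ratios — p: (8/5)/(1/5) = 8; s_2: -1/5 ≤ 0, skip; s_3: (109/5)/(8/5) = 109/8.
Smallest ratio is 8 in the row of p, so p leaves.

p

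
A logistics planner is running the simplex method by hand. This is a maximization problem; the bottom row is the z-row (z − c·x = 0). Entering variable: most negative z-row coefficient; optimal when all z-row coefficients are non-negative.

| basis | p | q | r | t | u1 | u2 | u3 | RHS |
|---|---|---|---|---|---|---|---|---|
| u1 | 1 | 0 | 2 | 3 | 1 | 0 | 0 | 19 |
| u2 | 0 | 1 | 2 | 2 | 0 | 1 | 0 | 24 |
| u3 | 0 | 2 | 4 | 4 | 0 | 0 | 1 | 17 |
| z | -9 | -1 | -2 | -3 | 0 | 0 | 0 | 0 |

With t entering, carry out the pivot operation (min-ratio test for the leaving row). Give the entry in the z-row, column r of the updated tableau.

Ratio test on column t — row 1: 19/3 = 19/3; row 2: 24/2 = 12; row 3: 17/4 = 17/4. Minimum is 17/4 at row 3 (u3 leaves); pivot element 4.
Divide row 3 by 4; eliminate column t from the other rows.
z-row update in column r: -2 − (-3)·1 = 1.

1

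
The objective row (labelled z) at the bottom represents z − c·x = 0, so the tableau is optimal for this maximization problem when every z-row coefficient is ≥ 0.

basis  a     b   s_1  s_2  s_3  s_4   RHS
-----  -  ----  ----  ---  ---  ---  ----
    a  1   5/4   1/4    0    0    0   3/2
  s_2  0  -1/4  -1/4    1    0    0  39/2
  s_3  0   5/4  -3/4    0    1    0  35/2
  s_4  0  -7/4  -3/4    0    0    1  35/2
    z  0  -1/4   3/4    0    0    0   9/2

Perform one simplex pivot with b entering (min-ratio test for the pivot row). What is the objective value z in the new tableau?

Ratio test on column b — row 1: (3/2)/(5/4) = 6/5; row 2: entry -1/4 ≤ 0; row 3: (35/2)/(5/4) = 14; row 4: entry -7/4 ≤ 0. Minimum is 6/5 at row 1 (a leaves); pivot element 5/4.
Pivot on row 1; the z-row RHS becomes 9/2 − (-1/4)·(6/5) = 24/5.

24/5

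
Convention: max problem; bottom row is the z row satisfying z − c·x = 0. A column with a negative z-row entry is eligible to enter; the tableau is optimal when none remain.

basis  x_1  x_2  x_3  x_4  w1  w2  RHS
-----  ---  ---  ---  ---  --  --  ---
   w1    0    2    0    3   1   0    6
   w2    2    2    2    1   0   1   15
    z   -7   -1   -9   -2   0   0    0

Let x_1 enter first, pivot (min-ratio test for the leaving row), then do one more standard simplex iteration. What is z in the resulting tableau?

Ratio test on column x_1 — row 1: entry 0 ≤ 0; row 2: 15/2 = 15/2. Minimum is 15/2 at row 2 (w2 leaves); pivot element 2.
Pivot on row 2; the z-row RHS becomes 0 − (-7)·(15/2) = 105/2.
Next entering variable (most negative z-row entry -2): x_3.
Ratio test on column x_3 — row 1: entry 0 ≤ 0; row 2: (15/2)/1 = 15/2. Minimum is 15/2 at row 2 (x_1 leaves); pivot element 1.
After the second pivot the z-row RHS is 105/2 − (-2)·(15/2) = 135/2.

135/2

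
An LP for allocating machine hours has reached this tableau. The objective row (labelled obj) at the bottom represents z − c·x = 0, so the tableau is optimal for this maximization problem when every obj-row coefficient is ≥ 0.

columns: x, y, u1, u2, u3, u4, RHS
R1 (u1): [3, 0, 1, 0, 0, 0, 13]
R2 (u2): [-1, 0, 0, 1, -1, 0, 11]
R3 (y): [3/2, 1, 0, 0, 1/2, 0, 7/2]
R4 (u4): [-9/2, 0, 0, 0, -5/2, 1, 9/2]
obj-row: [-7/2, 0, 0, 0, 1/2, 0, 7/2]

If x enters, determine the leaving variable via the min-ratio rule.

y

Column x entries and ratios — u1: 13/3 = 13/3; u2: -1 ≤ 0, skip; y: (7/2)/(3/2) = 7/3; u4: -9/2 ≤ 0, skip.
Smallest ratio is 7/3 in the row of y, so y leaves.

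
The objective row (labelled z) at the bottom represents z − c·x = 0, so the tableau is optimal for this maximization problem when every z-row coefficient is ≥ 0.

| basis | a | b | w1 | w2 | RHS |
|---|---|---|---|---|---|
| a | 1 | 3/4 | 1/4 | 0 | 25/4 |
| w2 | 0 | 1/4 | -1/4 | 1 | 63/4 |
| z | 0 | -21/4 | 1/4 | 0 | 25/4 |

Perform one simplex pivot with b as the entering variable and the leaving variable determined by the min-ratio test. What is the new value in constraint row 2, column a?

Ratio test on column b — row 1: (25/4)/(3/4) = 25/3; row 2: (63/4)/(1/4) = 63. Minimum is 25/3 at row 1 (a leaves); pivot element 3/4.
Divide row 1 by 3/4; eliminate column b from the other rows.
Row 2 update in column a: 0 − (1/4)·(4/3) = -1/3.

-1/3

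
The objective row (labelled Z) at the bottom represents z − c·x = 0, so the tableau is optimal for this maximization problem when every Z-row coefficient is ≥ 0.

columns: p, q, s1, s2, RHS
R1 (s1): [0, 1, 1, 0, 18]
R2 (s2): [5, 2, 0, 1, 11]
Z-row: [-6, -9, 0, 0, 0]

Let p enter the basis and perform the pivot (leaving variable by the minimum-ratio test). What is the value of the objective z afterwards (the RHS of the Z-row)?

66/5

Ratio test on column p — row 1: entry 0 ≤ 0; row 2: 11/5 = 11/5. Minimum is 11/5 at row 2 (s2 leaves); pivot element 5.
Pivot on row 2; the Z-row RHS becomes 0 − (-6)·(11/5) = 66/5.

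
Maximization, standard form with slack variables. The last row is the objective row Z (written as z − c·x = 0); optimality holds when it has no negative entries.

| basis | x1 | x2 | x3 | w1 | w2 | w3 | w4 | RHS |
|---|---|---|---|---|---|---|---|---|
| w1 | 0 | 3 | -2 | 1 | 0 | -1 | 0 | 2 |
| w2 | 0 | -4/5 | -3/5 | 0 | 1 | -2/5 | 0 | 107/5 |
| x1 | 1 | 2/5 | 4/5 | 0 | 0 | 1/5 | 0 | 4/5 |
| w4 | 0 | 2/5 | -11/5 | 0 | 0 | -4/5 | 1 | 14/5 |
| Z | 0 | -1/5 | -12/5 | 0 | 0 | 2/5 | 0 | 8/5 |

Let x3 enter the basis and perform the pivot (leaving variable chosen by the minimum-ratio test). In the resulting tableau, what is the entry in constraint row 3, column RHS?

1

Ratio test on column x3 — row 1: entry -2 ≤ 0; row 2: entry -3/5 ≤ 0; row 3: (4/5)/(4/5) = 1; row 4: entry -11/5 ≤ 0. Minimum is 1 at row 3 (x1 leaves); pivot element 4/5.
Divide row 3 by 4/5; eliminate column x3 from the other rows.
In the new row 3, the RHS entry is the old entry divided by the pivot: (4/5)/(4/5) = 1.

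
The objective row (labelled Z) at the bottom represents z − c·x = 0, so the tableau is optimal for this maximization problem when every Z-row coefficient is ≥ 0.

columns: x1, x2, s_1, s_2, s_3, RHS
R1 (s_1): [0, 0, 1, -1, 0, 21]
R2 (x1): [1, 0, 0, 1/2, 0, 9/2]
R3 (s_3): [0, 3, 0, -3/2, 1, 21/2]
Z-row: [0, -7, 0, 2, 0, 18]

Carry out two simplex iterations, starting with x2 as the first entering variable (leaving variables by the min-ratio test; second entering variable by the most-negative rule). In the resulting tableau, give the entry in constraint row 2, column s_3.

Ratio test on column x2 — row 1: entry 0 ≤ 0; row 2: entry 0 ≤ 0; row 3: (21/2)/3 = 7/2. Minimum is 7/2 at row 3 (s_3 leaves); pivot element 3.
Divide row 3 by 3; eliminate column x2 from the other rows.
Second iteration: most negative Z-row entry is -3/2 in column s_2, so s_2 enters.
Ratio test on column s_2 — row 1: entry -1 ≤ 0; row 2: (9/2)/(1/2) = 9; row 3: entry -1/2 ≤ 0. Minimum is 9 at row 2 (x1 leaves); pivot element 1/2.
Divide row 2 by 1/2; eliminate column s_2 from the other rows.
After both pivots, the entry at constraint row 2, column s_3 is 0.

0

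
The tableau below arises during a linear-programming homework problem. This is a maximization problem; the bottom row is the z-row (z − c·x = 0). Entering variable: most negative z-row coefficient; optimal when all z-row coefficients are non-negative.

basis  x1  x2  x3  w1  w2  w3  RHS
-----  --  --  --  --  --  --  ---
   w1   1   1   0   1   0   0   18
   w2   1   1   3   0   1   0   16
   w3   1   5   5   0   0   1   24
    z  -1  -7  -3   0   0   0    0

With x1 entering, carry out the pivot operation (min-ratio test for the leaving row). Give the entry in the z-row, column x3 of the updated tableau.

Ratio test on column x1 — row 1: 18/1 = 18; row 2: 16/1 = 16; row 3: 24/1 = 24. Minimum is 16 at row 2 (w2 leaves); pivot element 1.
Divide row 2 by 1; eliminate column x1 from the other rows.
z-row update in column x3: -3 − (-1)·3 = 0.

0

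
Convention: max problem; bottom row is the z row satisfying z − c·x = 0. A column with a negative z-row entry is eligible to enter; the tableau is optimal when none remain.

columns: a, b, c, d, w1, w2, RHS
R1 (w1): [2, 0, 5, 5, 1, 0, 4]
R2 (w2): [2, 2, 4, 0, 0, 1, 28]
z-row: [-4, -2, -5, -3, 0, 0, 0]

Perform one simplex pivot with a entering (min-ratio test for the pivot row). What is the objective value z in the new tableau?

8

Ratio test on column a — row 1: 4/2 = 2; row 2: 28/2 = 14. Minimum is 2 at row 1 (w1 leaves); pivot element 2.
Pivot on row 1; the z-row RHS becomes 0 − (-4)·2 = 8.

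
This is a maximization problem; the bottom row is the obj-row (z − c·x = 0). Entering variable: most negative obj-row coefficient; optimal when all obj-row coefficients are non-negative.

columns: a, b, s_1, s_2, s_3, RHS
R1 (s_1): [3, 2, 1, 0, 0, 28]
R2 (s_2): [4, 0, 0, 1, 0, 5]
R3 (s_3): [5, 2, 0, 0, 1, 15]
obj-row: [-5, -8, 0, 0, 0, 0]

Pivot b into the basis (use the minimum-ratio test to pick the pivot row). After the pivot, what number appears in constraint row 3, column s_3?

1/2

Ratio test on column b — row 1: 28/2 = 14; row 2: entry 0 ≤ 0; row 3: 15/2 = 15/2. Minimum is 15/2 at row 3 (s_3 leaves); pivot element 2.
Divide row 3 by 2; eliminate column b from the other rows.
In the new row 3, the s_3 entry is the old entry divided by the pivot: 1/2 = 1/2.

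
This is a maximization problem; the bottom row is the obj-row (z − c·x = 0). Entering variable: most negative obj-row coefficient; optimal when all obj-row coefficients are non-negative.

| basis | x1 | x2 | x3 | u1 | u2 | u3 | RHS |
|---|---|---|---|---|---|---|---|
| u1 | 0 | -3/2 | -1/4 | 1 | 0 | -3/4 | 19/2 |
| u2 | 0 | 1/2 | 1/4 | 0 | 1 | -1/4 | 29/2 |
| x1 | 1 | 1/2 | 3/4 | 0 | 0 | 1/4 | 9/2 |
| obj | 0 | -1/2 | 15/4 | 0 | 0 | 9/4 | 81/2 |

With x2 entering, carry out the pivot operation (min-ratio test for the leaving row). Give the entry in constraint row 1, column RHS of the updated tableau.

Ratio test on column x2 — row 1: entry -3/2 ≤ 0; row 2: (29/2)/(1/2) = 29; row 3: (9/2)/(1/2) = 9. Minimum is 9 at row 3 (x1 leaves); pivot element 1/2.
Divide row 3 by 1/2; eliminate column x2 from the other rows.
Row 1 update in column RHS: 19/2 − (-3/2)·9 = 23.

23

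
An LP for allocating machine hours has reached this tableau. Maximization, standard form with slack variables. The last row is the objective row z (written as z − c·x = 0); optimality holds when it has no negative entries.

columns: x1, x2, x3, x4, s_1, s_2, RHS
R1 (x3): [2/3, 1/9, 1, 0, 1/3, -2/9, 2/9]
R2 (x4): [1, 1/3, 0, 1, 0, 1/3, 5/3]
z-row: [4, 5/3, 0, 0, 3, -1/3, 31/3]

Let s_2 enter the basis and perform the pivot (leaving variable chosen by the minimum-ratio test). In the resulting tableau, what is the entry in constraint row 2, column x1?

Ratio test on column s_2 — row 1: entry -2/9 ≤ 0; row 2: (5/3)/(1/3) = 5. Minimum is 5 at row 2 (x4 leaves); pivot element 1/3.
Divide row 2 by 1/3; eliminate column s_2 from the other rows.
In the new row 2, the x1 entry is the old entry divided by the pivot: 1/(1/3) = 3.

3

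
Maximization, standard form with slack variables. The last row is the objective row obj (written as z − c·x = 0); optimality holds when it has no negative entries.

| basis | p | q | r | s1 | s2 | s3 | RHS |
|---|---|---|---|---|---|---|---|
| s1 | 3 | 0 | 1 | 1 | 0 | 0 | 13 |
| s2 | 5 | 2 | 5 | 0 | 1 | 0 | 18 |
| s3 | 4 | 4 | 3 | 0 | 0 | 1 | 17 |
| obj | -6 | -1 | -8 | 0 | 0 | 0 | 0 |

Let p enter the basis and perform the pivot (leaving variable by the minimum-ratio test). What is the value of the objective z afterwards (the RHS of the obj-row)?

108/5

Ratio test on column p — row 1: 13/3 = 13/3; row 2: 18/5 = 18/5; row 3: 17/4 = 17/4. Minimum is 18/5 at row 2 (s2 leaves); pivot element 5.
Pivot on row 2; the obj-row RHS becomes 0 − (-6)·(18/5) = 108/5.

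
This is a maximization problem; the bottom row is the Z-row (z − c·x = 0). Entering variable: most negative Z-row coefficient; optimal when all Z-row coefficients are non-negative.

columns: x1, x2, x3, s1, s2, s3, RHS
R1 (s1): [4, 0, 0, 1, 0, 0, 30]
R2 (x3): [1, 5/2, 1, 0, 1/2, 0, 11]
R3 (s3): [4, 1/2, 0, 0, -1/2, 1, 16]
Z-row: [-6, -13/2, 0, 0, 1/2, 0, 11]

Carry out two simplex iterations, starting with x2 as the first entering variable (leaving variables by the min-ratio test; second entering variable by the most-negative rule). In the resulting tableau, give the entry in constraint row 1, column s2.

12/19

Ratio test on column x2 — row 1: entry 0 ≤ 0; row 2: 11/(5/2) = 22/5; row 3: 16/(1/2) = 32. Minimum is 22/5 at row 2 (x3 leaves); pivot element 5/2.
Divide row 2 by 5/2; eliminate column x2 from the other rows.
Second iteration: most negative Z-row entry is -17/5 in column x1, so x1 enters.
Ratio test on column x1 — row 1: 30/4 = 15/2; row 2: (22/5)/(2/5) = 11; row 3: (69/5)/(19/5) = 69/19. Minimum is 69/19 at row 3 (s3 leaves); pivot element 19/5.
Divide row 3 by 19/5; eliminate column x1 from the other rows.
After both pivots, the entry at constraint row 1, column s2 is 12/19.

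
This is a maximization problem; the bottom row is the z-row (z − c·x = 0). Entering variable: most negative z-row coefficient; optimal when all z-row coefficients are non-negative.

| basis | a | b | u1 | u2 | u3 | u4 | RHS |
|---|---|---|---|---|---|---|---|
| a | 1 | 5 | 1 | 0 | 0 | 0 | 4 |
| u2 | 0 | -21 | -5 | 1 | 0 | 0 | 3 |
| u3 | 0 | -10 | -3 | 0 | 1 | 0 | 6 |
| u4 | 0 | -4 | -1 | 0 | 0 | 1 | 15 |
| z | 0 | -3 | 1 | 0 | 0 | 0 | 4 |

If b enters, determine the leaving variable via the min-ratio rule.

Column b entries and ratios — a: 4/5 = 4/5; u2: -21 ≤ 0, skip; u3: -10 ≤ 0, skip; u4: -4 ≤ 0, skip.
Smallest ratio is 4/5 in the row of a, so a leaves.

a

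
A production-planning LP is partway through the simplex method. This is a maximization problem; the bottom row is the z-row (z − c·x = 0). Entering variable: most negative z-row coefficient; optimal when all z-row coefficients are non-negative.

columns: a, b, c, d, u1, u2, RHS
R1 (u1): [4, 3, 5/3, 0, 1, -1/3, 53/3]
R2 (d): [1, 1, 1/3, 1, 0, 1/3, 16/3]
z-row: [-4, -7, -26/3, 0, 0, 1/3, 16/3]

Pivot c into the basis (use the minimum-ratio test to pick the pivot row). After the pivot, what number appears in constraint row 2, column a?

Ratio test on column c — row 1: (53/3)/(5/3) = 53/5; row 2: (16/3)/(1/3) = 16. Minimum is 53/5 at row 1 (u1 leaves); pivot element 5/3.
Divide row 1 by 5/3; eliminate column c from the other rows.
Row 2 update in column a: 1 − (1/3)·(12/5) = 1/5.

1/5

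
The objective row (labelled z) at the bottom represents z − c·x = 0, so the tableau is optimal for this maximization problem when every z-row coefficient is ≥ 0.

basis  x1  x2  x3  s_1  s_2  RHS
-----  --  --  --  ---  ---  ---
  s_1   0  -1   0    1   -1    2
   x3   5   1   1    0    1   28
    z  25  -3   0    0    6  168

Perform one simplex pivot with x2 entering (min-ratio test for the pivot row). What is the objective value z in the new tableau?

252

Ratio test on column x2 — row 1: entry -1 ≤ 0; row 2: 28/1 = 28. Minimum is 28 at row 2 (x3 leaves); pivot element 1.
Pivot on row 2; the z-row RHS becomes 168 − (-3)·28 = 252.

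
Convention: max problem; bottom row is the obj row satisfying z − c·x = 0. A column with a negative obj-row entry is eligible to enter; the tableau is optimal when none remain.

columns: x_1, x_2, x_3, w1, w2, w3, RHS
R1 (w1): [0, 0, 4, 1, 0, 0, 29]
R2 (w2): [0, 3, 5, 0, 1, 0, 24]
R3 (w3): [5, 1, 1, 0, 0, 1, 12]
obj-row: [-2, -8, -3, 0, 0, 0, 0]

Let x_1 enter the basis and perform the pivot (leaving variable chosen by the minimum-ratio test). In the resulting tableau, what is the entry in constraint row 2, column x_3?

Ratio test on column x_1 — row 1: entry 0 ≤ 0; row 2: entry 0 ≤ 0; row 3: 12/5 = 12/5. Minimum is 12/5 at row 3 (w3 leaves); pivot element 5.
Divide row 3 by 5; eliminate column x_1 from the other rows.
Row 2 update in column x_3: 5 − 0·(1/5) = 5.

5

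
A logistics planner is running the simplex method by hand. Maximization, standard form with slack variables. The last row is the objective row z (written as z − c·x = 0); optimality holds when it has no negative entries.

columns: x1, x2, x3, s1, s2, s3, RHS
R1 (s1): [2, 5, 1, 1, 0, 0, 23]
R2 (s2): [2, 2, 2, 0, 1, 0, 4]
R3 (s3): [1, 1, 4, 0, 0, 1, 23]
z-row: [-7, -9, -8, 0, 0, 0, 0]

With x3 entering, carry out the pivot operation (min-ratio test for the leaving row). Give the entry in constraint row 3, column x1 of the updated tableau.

Ratio test on column x3 — row 1: 23/1 = 23; row 2: 4/2 = 2; row 3: 23/4 = 23/4. Minimum is 2 at row 2 (s2 leaves); pivot element 2.
Divide row 2 by 2; eliminate column x3 from the other rows.
Row 3 update in column x1: 1 − 4·1 = -3.

-3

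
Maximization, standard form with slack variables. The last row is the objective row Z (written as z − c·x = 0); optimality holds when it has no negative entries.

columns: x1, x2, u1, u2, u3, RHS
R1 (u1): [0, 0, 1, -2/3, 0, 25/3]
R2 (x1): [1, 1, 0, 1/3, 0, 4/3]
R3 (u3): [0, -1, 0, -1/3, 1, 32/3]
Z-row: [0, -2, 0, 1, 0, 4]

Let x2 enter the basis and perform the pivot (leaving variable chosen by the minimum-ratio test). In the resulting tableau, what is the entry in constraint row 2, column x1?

Ratio test on column x2 — row 1: entry 0 ≤ 0; row 2: (4/3)/1 = 4/3; row 3: entry -1 ≤ 0. Minimum is 4/3 at row 2 (x1 leaves); pivot element 1.
Divide row 2 by 1; eliminate column x2 from the other rows.
In the new row 2, the x1 entry is the old entry divided by the pivot: 1/1 = 1.

1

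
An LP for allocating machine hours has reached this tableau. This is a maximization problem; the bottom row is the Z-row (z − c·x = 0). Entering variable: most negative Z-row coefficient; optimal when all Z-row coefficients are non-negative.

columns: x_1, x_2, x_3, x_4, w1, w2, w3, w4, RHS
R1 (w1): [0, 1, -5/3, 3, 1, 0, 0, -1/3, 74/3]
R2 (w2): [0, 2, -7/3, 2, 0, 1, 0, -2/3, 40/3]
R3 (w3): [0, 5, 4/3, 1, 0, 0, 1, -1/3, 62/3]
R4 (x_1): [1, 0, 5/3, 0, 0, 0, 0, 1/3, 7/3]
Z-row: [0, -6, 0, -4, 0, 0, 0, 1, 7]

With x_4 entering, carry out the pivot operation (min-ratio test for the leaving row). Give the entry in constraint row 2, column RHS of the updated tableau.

Ratio test on column x_4 — row 1: (74/3)/3 = 74/9; row 2: (40/3)/2 = 20/3; row 3: (62/3)/1 = 62/3; row 4: entry 0 ≤ 0. Minimum is 20/3 at row 2 (w2 leaves); pivot element 2.
Divide row 2 by 2; eliminate column x_4 from the other rows.
In the new row 2, the RHS entry is the old entry divided by the pivot: (40/3)/2 = 20/3.

20/3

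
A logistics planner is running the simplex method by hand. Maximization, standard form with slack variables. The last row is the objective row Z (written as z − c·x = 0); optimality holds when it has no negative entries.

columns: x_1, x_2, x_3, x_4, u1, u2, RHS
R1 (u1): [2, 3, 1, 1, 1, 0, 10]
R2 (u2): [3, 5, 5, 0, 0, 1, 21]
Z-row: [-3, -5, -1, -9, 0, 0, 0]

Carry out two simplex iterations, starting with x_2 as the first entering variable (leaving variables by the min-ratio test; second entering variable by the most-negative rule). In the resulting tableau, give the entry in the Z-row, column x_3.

8

Ratio test on column x_2 — row 1: 10/3 = 10/3; row 2: 21/5 = 21/5. Minimum is 10/3 at row 1 (u1 leaves); pivot element 3.
Divide row 1 by 3; eliminate column x_2 from the other rows.
Second iteration: most negative Z-row entry is -22/3 in column x_4, so x_4 enters.
Ratio test on column x_4 — row 1: (10/3)/(1/3) = 10; row 2: entry -5/3 ≤ 0. Minimum is 10 at row 1 (x_2 leaves); pivot element 1/3.
Divide row 1 by 1/3; eliminate column x_4 from the other rows.
After both pivots, the entry at the Z-row, column x_3 is 8.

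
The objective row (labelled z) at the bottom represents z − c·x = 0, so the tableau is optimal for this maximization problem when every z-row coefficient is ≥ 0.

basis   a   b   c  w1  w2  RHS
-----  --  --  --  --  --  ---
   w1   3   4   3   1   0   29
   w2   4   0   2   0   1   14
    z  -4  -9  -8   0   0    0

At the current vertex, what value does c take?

0

c is not in the basis, so in the current basic feasible solution c = 0.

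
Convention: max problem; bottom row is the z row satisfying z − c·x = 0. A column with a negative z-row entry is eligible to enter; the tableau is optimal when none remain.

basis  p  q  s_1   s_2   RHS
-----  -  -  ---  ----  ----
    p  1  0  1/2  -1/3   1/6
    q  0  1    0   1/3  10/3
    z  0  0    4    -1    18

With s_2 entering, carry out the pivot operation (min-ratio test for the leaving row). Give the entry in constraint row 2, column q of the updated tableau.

3

Ratio test on column s_2 — row 1: entry -1/3 ≤ 0; row 2: (10/3)/(1/3) = 10. Minimum is 10 at row 2 (q leaves); pivot element 1/3.
Divide row 2 by 1/3; eliminate column s_2 from the other rows.
In the new row 2, the q entry is the old entry divided by the pivot: 1/(1/3) = 3.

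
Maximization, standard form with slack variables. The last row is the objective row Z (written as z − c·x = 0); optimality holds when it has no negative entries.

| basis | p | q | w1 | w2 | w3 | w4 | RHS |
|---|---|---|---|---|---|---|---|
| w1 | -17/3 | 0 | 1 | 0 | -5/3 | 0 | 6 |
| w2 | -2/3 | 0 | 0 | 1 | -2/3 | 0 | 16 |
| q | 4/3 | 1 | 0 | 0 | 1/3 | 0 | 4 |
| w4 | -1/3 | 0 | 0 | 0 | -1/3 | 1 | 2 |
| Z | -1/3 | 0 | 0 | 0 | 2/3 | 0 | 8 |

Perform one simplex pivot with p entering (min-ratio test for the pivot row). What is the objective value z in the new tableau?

Ratio test on column p — row 1: entry -17/3 ≤ 0; row 2: entry -2/3 ≤ 0; row 3: 4/(4/3) = 3; row 4: entry -1/3 ≤ 0. Minimum is 3 at row 3 (q leaves); pivot element 4/3.
Pivot on row 3; the Z-row RHS becomes 8 − (-1/3)·3 = 9.

9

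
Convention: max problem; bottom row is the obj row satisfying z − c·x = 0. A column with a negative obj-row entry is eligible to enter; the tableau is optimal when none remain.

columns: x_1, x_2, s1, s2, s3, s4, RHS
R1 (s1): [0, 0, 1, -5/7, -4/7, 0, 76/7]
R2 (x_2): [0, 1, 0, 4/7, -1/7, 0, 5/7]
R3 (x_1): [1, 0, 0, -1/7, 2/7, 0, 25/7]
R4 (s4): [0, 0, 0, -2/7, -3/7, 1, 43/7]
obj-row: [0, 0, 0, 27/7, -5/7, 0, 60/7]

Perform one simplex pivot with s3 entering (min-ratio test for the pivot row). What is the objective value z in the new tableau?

35/2

Ratio test on column s3 — row 1: entry -4/7 ≤ 0; row 2: entry -1/7 ≤ 0; row 3: (25/7)/(2/7) = 25/2; row 4: entry -3/7 ≤ 0. Minimum is 25/2 at row 3 (x_1 leaves); pivot element 2/7.
Pivot on row 3; the obj-row RHS becomes 60/7 − (-5/7)·(25/2) = 35/2.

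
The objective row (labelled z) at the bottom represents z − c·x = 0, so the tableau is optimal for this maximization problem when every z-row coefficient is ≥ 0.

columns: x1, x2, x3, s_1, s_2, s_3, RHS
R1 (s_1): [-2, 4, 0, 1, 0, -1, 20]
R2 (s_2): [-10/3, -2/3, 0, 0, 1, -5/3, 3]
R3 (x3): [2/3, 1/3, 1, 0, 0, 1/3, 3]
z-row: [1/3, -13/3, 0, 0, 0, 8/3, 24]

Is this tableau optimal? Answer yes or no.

no

The z-row has a negative entry -13/3 in column x2, so it is not optimal.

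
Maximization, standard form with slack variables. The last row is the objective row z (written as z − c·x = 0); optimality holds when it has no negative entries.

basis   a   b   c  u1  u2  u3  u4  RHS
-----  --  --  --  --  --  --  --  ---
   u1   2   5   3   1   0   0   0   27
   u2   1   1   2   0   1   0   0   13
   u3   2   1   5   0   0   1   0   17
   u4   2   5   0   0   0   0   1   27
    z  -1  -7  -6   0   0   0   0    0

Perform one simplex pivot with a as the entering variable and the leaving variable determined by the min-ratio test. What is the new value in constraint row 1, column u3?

Ratio test on column a — row 1: 27/2 = 27/2; row 2: 13/1 = 13; row 3: 17/2 = 17/2; row 4: 27/2 = 27/2. Minimum is 17/2 at row 3 (u3 leaves); pivot element 2.
Divide row 3 by 2; eliminate column a from the other rows.
Row 1 update in column u3: 0 − 2·(1/2) = -1.

-1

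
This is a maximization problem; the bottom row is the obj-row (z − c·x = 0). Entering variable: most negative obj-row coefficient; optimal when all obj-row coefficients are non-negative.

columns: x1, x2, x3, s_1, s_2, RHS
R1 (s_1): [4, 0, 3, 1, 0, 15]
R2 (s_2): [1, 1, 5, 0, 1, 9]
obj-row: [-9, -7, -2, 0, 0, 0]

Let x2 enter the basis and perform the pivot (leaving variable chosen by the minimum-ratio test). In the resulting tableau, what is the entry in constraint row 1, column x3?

Ratio test on column x2 — row 1: entry 0 ≤ 0; row 2: 9/1 = 9. Minimum is 9 at row 2 (s_2 leaves); pivot element 1.
Divide row 2 by 1; eliminate column x2 from the other rows.
Row 1 update in column x3: 3 − 0·5 = 3.

3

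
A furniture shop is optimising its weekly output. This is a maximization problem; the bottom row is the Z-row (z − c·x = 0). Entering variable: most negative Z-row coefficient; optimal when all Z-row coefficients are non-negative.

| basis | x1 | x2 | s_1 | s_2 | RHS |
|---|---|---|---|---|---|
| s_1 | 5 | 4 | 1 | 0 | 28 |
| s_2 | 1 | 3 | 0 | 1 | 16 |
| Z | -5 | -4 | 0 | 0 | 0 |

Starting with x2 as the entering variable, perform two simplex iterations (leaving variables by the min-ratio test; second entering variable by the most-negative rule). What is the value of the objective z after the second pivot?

Ratio test on column x2 — row 1: 28/4 = 7; row 2: 16/3 = 16/3. Minimum is 16/3 at row 2 (s_2 leaves); pivot element 3.
Pivot on row 2; the Z-row RHS becomes 0 − (-4)·(16/3) = 64/3.
Next entering variable (most negative Z-row entry -11/3): x1.
Ratio test on column x1 — row 1: (20/3)/(11/3) = 20/11; row 2: (16/3)/(1/3) = 16. Minimum is 20/11 at row 1 (s_1 leaves); pivot element 11/3.
After the second pivot the Z-row RHS is 64/3 − (-11/3)·(20/11) = 28.

28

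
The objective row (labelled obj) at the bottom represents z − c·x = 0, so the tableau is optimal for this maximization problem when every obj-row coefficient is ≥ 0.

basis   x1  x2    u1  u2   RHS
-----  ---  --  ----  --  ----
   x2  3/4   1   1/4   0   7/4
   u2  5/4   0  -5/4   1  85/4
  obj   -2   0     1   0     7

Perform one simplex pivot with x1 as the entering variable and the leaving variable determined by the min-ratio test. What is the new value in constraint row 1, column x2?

Ratio test on column x1 — row 1: (7/4)/(3/4) = 7/3; row 2: (85/4)/(5/4) = 17. Minimum is 7/3 at row 1 (x2 leaves); pivot element 3/4.
Divide row 1 by 3/4; eliminate column x1 from the other rows.
In the new row 1, the x2 entry is the old entry divided by the pivot: 1/(3/4) = 4/3.

4/3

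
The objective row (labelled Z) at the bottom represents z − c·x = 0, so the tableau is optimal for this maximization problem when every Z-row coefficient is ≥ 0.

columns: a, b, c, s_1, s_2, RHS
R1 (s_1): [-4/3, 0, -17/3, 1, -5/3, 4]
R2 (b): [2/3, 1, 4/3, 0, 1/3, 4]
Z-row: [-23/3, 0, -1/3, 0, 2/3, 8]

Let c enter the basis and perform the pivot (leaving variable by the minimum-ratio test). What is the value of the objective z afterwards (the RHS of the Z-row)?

Ratio test on column c — row 1: entry -17/3 ≤ 0; row 2: 4/(4/3) = 3. Minimum is 3 at row 2 (b leaves); pivot element 4/3.
Pivot on row 2; the Z-row RHS becomes 8 − (-1/3)·3 = 9.

9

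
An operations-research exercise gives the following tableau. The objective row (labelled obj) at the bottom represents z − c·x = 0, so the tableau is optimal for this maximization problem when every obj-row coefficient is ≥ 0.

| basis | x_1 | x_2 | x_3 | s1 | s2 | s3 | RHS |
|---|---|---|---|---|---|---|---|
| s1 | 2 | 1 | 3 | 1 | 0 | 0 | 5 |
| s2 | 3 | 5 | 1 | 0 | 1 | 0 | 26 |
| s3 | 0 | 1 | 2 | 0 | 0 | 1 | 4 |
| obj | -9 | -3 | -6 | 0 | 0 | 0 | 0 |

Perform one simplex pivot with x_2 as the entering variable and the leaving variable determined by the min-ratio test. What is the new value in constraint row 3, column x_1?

Ratio test on column x_2 — row 1: 5/1 = 5; row 2: 26/5 = 26/5; row 3: 4/1 = 4. Minimum is 4 at row 3 (s3 leaves); pivot element 1.
Divide row 3 by 1; eliminate column x_2 from the other rows.
In the new row 3, the x_1 entry is the old entry divided by the pivot: 0/1 = 0.

0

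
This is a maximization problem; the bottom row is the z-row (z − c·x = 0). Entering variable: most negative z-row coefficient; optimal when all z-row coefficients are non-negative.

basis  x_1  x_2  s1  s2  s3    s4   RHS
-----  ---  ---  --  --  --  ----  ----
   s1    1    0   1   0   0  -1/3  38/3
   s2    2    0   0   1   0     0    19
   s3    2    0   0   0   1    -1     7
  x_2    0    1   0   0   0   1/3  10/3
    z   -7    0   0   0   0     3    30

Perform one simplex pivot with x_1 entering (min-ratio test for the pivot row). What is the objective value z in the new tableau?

Ratio test on column x_1 — row 1: (38/3)/1 = 38/3; row 2: 19/2 = 19/2; row 3: 7/2 = 7/2; row 4: entry 0 ≤ 0. Minimum is 7/2 at row 3 (s3 leaves); pivot element 2.
Pivot on row 3; the z-row RHS becomes 30 − (-7)·(7/2) = 109/2.

109/2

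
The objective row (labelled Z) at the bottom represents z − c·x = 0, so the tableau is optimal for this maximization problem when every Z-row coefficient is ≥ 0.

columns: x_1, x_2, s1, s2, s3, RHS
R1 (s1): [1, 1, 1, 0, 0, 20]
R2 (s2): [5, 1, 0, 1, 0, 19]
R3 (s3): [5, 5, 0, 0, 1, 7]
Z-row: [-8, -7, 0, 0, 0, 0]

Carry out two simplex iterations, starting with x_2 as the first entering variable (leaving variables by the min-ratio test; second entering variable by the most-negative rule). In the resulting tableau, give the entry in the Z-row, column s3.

8/5

Ratio test on column x_2 — row 1: 20/1 = 20; row 2: 19/1 = 19; row 3: 7/5 = 7/5. Minimum is 7/5 at row 3 (s3 leaves); pivot element 5.
Divide row 3 by 5; eliminate column x_2 from the other rows.
Second iteration: most negative Z-row entry is -1 in column x_1, so x_1 enters.
Ratio test on column x_1 — row 1: entry 0 ≤ 0; row 2: (88/5)/4 = 22/5; row 3: (7/5)/1 = 7/5. Minimum is 7/5 at row 3 (x_2 leaves); pivot element 1.
Divide row 3 by 1; eliminate column x_1 from the other rows.
After both pivots, the entry at the Z-row, column s3 is 8/5.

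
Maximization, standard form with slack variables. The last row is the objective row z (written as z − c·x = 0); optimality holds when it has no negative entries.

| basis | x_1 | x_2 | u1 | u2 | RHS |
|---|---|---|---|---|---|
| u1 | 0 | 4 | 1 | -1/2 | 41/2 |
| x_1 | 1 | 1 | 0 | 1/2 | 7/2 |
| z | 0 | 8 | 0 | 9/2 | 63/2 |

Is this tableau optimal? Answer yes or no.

Every z-row coefficient is ≥ 0, so the tableau is optimal.

yes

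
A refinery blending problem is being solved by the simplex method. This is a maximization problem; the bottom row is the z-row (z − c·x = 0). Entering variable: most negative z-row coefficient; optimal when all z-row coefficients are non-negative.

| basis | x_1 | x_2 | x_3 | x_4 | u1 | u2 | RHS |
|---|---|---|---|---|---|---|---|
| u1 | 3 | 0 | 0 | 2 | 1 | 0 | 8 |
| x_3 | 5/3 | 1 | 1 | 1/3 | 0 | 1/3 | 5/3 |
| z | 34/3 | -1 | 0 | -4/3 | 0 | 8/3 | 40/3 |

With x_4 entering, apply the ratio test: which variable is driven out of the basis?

Column x_4 entries and ratios — u1: 8/2 = 4; x_3: (5/3)/(1/3) = 5.
Smallest ratio is 4 in the row of u1, so u1 leaves.

u1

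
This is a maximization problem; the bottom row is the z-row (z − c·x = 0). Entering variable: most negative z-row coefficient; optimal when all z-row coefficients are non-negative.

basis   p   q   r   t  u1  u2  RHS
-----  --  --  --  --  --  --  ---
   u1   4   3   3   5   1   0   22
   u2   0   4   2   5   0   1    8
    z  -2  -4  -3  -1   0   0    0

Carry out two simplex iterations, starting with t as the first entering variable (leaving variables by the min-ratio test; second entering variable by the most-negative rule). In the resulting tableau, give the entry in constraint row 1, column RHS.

Ratio test on column t — row 1: 22/5 = 22/5; row 2: 8/5 = 8/5. Minimum is 8/5 at row 2 (u2 leaves); pivot element 5.
Divide row 2 by 5; eliminate column t from the other rows.
Second iteration: most negative z-row entry is -16/5 in column q, so q enters.
Ratio test on column q — row 1: entry -1 ≤ 0; row 2: (8/5)/(4/5) = 2. Minimum is 2 at row 2 (t leaves); pivot element 4/5.
Divide row 2 by 4/5; eliminate column q from the other rows.
After both pivots, the entry at constraint row 1, column RHS is 16.

16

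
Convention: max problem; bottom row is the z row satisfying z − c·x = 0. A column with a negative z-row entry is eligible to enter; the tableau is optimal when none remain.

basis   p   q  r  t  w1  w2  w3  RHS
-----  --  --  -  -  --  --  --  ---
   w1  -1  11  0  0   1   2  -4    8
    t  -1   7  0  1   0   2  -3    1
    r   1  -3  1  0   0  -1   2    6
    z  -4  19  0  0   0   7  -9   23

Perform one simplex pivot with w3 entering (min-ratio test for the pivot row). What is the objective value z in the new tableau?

50

Ratio test on column w3 — row 1: entry -4 ≤ 0; row 2: entry -3 ≤ 0; row 3: 6/2 = 3. Minimum is 3 at row 3 (r leaves); pivot element 2.
Pivot on row 3; the z-row RHS becomes 23 − (-9)·3 = 50.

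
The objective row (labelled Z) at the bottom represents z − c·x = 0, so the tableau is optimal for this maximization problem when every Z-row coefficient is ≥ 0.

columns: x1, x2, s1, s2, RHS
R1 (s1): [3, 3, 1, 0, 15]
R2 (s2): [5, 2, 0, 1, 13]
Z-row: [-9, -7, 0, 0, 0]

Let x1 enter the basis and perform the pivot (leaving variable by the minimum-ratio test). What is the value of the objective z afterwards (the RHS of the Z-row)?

Ratio test on column x1 — row 1: 15/3 = 5; row 2: 13/5 = 13/5. Minimum is 13/5 at row 2 (s2 leaves); pivot element 5.
Pivot on row 2; the Z-row RHS becomes 0 − (-9)·(13/5) = 117/5.

117/5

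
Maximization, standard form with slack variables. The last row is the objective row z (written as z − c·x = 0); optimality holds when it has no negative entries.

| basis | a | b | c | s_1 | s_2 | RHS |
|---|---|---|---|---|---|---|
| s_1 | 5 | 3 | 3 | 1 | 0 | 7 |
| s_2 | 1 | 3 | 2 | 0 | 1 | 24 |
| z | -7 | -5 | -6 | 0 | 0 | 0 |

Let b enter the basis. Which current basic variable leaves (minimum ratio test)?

Column b entries and ratios — s_1: 7/3 = 7/3; s_2: 24/3 = 8.
Smallest ratio is 7/3 in the row of s_1, so s_1 leaves.

s_1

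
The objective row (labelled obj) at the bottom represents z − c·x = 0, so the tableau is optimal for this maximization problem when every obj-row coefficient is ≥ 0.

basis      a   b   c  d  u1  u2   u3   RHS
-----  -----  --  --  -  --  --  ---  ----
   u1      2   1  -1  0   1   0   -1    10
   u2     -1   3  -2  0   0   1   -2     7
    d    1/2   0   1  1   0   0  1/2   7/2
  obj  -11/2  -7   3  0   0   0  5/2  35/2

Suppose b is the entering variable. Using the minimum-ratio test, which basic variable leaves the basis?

u2

Column b entries and ratios — u1: 10/1 = 10; u2: 7/3 = 7/3; d: 0 ≤ 0, skip.
Smallest ratio is 7/3 in the row of u2, so u2 leaves.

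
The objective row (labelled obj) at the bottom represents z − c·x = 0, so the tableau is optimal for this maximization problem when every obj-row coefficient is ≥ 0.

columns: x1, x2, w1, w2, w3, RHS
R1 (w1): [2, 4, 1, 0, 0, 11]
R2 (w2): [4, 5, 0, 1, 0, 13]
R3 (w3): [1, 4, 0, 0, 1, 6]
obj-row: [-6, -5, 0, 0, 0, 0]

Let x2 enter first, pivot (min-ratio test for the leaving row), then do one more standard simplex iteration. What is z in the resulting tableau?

Ratio test on column x2 — row 1: 11/4 = 11/4; row 2: 13/5 = 13/5; row 3: 6/4 = 3/2. Minimum is 3/2 at row 3 (w3 leaves); pivot element 4.
Pivot on row 3; the obj-row RHS becomes 0 − (-5)·(3/2) = 15/2.
Next entering variable (most negative obj-row entry -19/4): x1.
Ratio test on column x1 — row 1: 5/1 = 5; row 2: (11/2)/(11/4) = 2; row 3: (3/2)/(1/4) = 6. Minimum is 2 at row 2 (w2 leaves); pivot element 11/4.
After the second pivot the obj-row RHS is 15/2 − (-19/4)·2 = 17.

17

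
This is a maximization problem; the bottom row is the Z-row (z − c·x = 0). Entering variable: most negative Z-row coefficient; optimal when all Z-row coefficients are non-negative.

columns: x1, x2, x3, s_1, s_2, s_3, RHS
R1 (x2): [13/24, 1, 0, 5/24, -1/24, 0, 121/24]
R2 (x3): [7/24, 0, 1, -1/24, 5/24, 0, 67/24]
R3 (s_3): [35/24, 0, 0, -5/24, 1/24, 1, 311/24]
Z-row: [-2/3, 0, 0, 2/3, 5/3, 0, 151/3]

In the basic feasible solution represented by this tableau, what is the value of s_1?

s_1 is not in the basis, so in the current basic feasible solution s_1 = 0.

0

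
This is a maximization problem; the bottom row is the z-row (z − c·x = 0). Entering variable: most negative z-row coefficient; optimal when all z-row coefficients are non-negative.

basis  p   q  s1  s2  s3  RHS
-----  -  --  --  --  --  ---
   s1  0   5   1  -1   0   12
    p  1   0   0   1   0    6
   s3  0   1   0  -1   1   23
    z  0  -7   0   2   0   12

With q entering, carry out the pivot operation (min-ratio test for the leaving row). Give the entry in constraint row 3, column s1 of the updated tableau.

Ratio test on column q — row 1: 12/5 = 12/5; row 2: entry 0 ≤ 0; row 3: 23/1 = 23. Minimum is 12/5 at row 1 (s1 leaves); pivot element 5.
Divide row 1 by 5; eliminate column q from the other rows.
Row 3 update in column s1: 0 − 1·(1/5) = -1/5.

-1/5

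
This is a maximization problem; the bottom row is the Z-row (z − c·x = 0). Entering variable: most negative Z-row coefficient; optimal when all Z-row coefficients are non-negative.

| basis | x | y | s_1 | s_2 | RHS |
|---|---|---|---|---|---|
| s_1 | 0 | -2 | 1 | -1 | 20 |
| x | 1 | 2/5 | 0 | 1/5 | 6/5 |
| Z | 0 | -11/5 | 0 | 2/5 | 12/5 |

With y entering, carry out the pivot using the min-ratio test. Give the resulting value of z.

Ratio test on column y — row 1: entry -2 ≤ 0; row 2: (6/5)/(2/5) = 3. Minimum is 3 at row 2 (x leaves); pivot element 2/5.
Pivot on row 2; the Z-row RHS becomes 12/5 − (-11/5)·3 = 9.

9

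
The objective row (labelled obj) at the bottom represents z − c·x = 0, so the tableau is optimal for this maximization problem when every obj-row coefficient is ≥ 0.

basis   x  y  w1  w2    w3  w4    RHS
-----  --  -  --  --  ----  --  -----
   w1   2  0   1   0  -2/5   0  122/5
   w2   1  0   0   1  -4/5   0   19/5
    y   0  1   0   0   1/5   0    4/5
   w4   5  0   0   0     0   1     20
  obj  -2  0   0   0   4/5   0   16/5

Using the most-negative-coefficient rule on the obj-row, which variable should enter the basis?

Negative obj-row entries: x: -2.
The most negative is -2 in column x, so x enters.

x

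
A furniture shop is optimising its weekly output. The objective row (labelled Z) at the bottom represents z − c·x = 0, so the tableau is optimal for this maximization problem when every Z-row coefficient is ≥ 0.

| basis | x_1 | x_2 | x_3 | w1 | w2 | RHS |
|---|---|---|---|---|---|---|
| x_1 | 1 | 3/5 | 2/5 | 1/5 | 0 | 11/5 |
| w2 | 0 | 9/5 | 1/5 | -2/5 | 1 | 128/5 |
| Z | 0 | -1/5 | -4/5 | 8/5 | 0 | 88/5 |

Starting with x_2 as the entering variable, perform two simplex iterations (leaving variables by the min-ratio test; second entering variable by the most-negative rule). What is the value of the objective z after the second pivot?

Ratio test on column x_2 — row 1: (11/5)/(3/5) = 11/3; row 2: (128/5)/(9/5) = 128/9. Minimum is 11/3 at row 1 (x_1 leaves); pivot element 3/5.
Pivot on row 1; the Z-row RHS becomes 88/5 − (-1/5)·(11/3) = 55/3.
Next entering variable (most negative Z-row entry -2/3): x_3.
Ratio test on column x_3 — row 1: (11/3)/(2/3) = 11/2; row 2: entry -1 ≤ 0. Minimum is 11/2 at row 1 (x_2 leaves); pivot element 2/3.
After the second pivot the Z-row RHS is 55/3 − (-2/3)·(11/2) = 22.

22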